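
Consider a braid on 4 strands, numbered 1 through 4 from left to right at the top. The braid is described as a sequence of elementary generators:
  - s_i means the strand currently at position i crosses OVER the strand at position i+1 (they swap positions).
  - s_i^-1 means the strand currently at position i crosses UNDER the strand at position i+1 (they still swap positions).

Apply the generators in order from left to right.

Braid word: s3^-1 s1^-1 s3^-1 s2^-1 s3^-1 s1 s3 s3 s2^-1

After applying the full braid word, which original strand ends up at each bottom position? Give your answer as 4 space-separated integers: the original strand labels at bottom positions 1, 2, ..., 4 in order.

Gen 1 (s3^-1): strand 3 crosses under strand 4. Perm now: [1 2 4 3]
Gen 2 (s1^-1): strand 1 crosses under strand 2. Perm now: [2 1 4 3]
Gen 3 (s3^-1): strand 4 crosses under strand 3. Perm now: [2 1 3 4]
Gen 4 (s2^-1): strand 1 crosses under strand 3. Perm now: [2 3 1 4]
Gen 5 (s3^-1): strand 1 crosses under strand 4. Perm now: [2 3 4 1]
Gen 6 (s1): strand 2 crosses over strand 3. Perm now: [3 2 4 1]
Gen 7 (s3): strand 4 crosses over strand 1. Perm now: [3 2 1 4]
Gen 8 (s3): strand 1 crosses over strand 4. Perm now: [3 2 4 1]
Gen 9 (s2^-1): strand 2 crosses under strand 4. Perm now: [3 4 2 1]

Answer: 3 4 2 1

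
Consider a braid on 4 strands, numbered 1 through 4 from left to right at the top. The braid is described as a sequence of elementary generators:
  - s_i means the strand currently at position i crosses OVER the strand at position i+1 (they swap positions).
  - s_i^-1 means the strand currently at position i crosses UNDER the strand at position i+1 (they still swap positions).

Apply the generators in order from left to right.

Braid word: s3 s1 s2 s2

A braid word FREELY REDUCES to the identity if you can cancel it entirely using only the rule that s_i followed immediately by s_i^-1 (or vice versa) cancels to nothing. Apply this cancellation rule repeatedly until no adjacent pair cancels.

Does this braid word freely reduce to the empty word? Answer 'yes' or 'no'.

Gen 1 (s3): push. Stack: [s3]
Gen 2 (s1): push. Stack: [s3 s1]
Gen 3 (s2): push. Stack: [s3 s1 s2]
Gen 4 (s2): push. Stack: [s3 s1 s2 s2]
Reduced word: s3 s1 s2 s2

Answer: no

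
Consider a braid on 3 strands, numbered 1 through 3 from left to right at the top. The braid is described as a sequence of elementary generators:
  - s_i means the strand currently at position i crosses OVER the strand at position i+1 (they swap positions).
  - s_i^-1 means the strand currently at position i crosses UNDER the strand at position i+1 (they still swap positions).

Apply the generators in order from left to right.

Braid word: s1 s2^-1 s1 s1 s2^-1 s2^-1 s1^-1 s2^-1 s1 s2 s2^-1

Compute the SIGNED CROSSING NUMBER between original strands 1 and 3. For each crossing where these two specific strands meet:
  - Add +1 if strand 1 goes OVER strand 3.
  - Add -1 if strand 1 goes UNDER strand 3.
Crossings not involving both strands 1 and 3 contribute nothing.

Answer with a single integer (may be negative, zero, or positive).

Answer: -2

Derivation:
Gen 1: crossing 1x2. Both 1&3? no. Sum: 0
Gen 2: 1 under 3. Both 1&3? yes. Contrib: -1. Sum: -1
Gen 3: crossing 2x3. Both 1&3? no. Sum: -1
Gen 4: crossing 3x2. Both 1&3? no. Sum: -1
Gen 5: 3 under 1. Both 1&3? yes. Contrib: +1. Sum: 0
Gen 6: 1 under 3. Both 1&3? yes. Contrib: -1. Sum: -1
Gen 7: crossing 2x3. Both 1&3? no. Sum: -1
Gen 8: crossing 2x1. Both 1&3? no. Sum: -1
Gen 9: 3 over 1. Both 1&3? yes. Contrib: -1. Sum: -2
Gen 10: crossing 3x2. Both 1&3? no. Sum: -2
Gen 11: crossing 2x3. Both 1&3? no. Sum: -2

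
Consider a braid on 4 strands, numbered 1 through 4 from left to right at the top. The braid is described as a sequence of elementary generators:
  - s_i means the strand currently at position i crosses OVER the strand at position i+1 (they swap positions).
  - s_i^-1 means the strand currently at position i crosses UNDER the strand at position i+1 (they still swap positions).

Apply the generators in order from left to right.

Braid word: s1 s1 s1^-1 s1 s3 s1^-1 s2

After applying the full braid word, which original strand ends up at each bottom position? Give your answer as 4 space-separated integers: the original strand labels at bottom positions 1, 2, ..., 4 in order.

Gen 1 (s1): strand 1 crosses over strand 2. Perm now: [2 1 3 4]
Gen 2 (s1): strand 2 crosses over strand 1. Perm now: [1 2 3 4]
Gen 3 (s1^-1): strand 1 crosses under strand 2. Perm now: [2 1 3 4]
Gen 4 (s1): strand 2 crosses over strand 1. Perm now: [1 2 3 4]
Gen 5 (s3): strand 3 crosses over strand 4. Perm now: [1 2 4 3]
Gen 6 (s1^-1): strand 1 crosses under strand 2. Perm now: [2 1 4 3]
Gen 7 (s2): strand 1 crosses over strand 4. Perm now: [2 4 1 3]

Answer: 2 4 1 3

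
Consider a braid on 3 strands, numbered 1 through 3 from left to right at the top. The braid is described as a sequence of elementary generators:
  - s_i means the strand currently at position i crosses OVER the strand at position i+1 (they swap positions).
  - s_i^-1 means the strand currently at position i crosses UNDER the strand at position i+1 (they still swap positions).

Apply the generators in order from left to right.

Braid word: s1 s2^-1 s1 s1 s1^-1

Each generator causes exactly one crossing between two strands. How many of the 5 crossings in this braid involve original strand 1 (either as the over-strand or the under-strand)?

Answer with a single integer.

Answer: 2

Derivation:
Gen 1: crossing 1x2. Involves strand 1? yes. Count so far: 1
Gen 2: crossing 1x3. Involves strand 1? yes. Count so far: 2
Gen 3: crossing 2x3. Involves strand 1? no. Count so far: 2
Gen 4: crossing 3x2. Involves strand 1? no. Count so far: 2
Gen 5: crossing 2x3. Involves strand 1? no. Count so far: 2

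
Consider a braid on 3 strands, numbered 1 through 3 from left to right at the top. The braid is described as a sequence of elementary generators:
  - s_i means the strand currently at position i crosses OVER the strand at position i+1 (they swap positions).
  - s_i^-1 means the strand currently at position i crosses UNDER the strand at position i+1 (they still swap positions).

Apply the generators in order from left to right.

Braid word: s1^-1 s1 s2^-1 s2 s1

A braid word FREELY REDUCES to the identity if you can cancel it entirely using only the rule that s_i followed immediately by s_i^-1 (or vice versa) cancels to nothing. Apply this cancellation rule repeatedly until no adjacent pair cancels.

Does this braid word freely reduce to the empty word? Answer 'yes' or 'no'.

Answer: no

Derivation:
Gen 1 (s1^-1): push. Stack: [s1^-1]
Gen 2 (s1): cancels prior s1^-1. Stack: []
Gen 3 (s2^-1): push. Stack: [s2^-1]
Gen 4 (s2): cancels prior s2^-1. Stack: []
Gen 5 (s1): push. Stack: [s1]
Reduced word: s1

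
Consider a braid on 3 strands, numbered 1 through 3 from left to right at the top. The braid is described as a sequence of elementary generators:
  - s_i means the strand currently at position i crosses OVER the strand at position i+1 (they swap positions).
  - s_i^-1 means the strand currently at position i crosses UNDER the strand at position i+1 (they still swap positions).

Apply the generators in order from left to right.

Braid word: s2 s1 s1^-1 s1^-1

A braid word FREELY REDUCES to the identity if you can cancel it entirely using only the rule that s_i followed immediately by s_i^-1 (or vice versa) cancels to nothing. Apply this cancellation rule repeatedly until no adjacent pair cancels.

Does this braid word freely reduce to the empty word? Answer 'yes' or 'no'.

Answer: no

Derivation:
Gen 1 (s2): push. Stack: [s2]
Gen 2 (s1): push. Stack: [s2 s1]
Gen 3 (s1^-1): cancels prior s1. Stack: [s2]
Gen 4 (s1^-1): push. Stack: [s2 s1^-1]
Reduced word: s2 s1^-1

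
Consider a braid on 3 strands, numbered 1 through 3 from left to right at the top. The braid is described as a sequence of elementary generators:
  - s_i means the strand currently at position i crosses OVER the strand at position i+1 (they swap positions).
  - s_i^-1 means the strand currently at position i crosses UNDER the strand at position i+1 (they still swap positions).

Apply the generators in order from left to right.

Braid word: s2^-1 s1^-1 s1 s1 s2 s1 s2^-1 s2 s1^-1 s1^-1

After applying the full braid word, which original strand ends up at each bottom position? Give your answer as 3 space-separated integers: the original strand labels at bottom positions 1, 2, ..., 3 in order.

Answer: 2 3 1

Derivation:
Gen 1 (s2^-1): strand 2 crosses under strand 3. Perm now: [1 3 2]
Gen 2 (s1^-1): strand 1 crosses under strand 3. Perm now: [3 1 2]
Gen 3 (s1): strand 3 crosses over strand 1. Perm now: [1 3 2]
Gen 4 (s1): strand 1 crosses over strand 3. Perm now: [3 1 2]
Gen 5 (s2): strand 1 crosses over strand 2. Perm now: [3 2 1]
Gen 6 (s1): strand 3 crosses over strand 2. Perm now: [2 3 1]
Gen 7 (s2^-1): strand 3 crosses under strand 1. Perm now: [2 1 3]
Gen 8 (s2): strand 1 crosses over strand 3. Perm now: [2 3 1]
Gen 9 (s1^-1): strand 2 crosses under strand 3. Perm now: [3 2 1]
Gen 10 (s1^-1): strand 3 crosses under strand 2. Perm now: [2 3 1]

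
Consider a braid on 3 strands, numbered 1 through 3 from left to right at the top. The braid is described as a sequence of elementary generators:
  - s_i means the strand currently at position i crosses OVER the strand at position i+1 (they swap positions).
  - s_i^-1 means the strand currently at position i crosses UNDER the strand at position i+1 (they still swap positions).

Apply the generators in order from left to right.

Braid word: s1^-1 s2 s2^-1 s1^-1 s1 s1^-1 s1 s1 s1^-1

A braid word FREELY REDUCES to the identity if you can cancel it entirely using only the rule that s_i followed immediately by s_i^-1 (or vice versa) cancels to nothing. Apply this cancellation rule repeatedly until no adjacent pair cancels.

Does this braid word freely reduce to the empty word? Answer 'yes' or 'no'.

Gen 1 (s1^-1): push. Stack: [s1^-1]
Gen 2 (s2): push. Stack: [s1^-1 s2]
Gen 3 (s2^-1): cancels prior s2. Stack: [s1^-1]
Gen 4 (s1^-1): push. Stack: [s1^-1 s1^-1]
Gen 5 (s1): cancels prior s1^-1. Stack: [s1^-1]
Gen 6 (s1^-1): push. Stack: [s1^-1 s1^-1]
Gen 7 (s1): cancels prior s1^-1. Stack: [s1^-1]
Gen 8 (s1): cancels prior s1^-1. Stack: []
Gen 9 (s1^-1): push. Stack: [s1^-1]
Reduced word: s1^-1

Answer: no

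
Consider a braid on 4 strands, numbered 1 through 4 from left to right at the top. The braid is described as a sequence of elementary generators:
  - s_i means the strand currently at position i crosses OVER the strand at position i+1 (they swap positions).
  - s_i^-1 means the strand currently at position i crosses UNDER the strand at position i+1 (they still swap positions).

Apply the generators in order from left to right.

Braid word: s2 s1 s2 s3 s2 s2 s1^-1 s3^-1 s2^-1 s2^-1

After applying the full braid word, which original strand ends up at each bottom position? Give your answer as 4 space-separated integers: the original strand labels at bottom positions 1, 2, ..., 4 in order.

Answer: 2 3 1 4

Derivation:
Gen 1 (s2): strand 2 crosses over strand 3. Perm now: [1 3 2 4]
Gen 2 (s1): strand 1 crosses over strand 3. Perm now: [3 1 2 4]
Gen 3 (s2): strand 1 crosses over strand 2. Perm now: [3 2 1 4]
Gen 4 (s3): strand 1 crosses over strand 4. Perm now: [3 2 4 1]
Gen 5 (s2): strand 2 crosses over strand 4. Perm now: [3 4 2 1]
Gen 6 (s2): strand 4 crosses over strand 2. Perm now: [3 2 4 1]
Gen 7 (s1^-1): strand 3 crosses under strand 2. Perm now: [2 3 4 1]
Gen 8 (s3^-1): strand 4 crosses under strand 1. Perm now: [2 3 1 4]
Gen 9 (s2^-1): strand 3 crosses under strand 1. Perm now: [2 1 3 4]
Gen 10 (s2^-1): strand 1 crosses under strand 3. Perm now: [2 3 1 4]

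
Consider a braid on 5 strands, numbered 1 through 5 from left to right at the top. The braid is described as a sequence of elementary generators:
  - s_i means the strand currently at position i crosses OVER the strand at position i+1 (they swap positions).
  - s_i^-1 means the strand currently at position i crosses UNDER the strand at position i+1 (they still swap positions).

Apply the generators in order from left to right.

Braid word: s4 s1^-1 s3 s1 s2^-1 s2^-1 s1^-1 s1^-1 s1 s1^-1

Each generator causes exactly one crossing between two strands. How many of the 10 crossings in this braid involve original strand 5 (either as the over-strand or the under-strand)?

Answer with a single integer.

Gen 1: crossing 4x5. Involves strand 5? yes. Count so far: 1
Gen 2: crossing 1x2. Involves strand 5? no. Count so far: 1
Gen 3: crossing 3x5. Involves strand 5? yes. Count so far: 2
Gen 4: crossing 2x1. Involves strand 5? no. Count so far: 2
Gen 5: crossing 2x5. Involves strand 5? yes. Count so far: 3
Gen 6: crossing 5x2. Involves strand 5? yes. Count so far: 4
Gen 7: crossing 1x2. Involves strand 5? no. Count so far: 4
Gen 8: crossing 2x1. Involves strand 5? no. Count so far: 4
Gen 9: crossing 1x2. Involves strand 5? no. Count so far: 4
Gen 10: crossing 2x1. Involves strand 5? no. Count so far: 4

Answer: 4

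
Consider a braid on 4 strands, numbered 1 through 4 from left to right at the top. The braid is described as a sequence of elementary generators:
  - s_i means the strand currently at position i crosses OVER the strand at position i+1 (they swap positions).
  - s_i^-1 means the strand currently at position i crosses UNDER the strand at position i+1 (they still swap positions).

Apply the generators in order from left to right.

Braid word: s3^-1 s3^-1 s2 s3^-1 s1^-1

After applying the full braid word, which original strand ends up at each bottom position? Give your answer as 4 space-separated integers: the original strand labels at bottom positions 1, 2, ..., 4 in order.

Answer: 3 1 4 2

Derivation:
Gen 1 (s3^-1): strand 3 crosses under strand 4. Perm now: [1 2 4 3]
Gen 2 (s3^-1): strand 4 crosses under strand 3. Perm now: [1 2 3 4]
Gen 3 (s2): strand 2 crosses over strand 3. Perm now: [1 3 2 4]
Gen 4 (s3^-1): strand 2 crosses under strand 4. Perm now: [1 3 4 2]
Gen 5 (s1^-1): strand 1 crosses under strand 3. Perm now: [3 1 4 2]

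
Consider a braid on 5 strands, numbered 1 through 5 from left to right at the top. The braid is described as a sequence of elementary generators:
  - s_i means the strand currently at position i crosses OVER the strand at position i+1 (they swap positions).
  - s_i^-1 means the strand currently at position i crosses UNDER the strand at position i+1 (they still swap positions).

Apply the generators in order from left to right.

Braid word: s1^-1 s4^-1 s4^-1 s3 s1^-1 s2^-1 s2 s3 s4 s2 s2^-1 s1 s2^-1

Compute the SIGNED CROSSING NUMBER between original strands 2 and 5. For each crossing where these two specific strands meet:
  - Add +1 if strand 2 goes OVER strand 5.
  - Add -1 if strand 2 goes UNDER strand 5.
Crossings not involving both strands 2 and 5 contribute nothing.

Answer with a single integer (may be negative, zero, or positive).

Answer: 0

Derivation:
Gen 1: crossing 1x2. Both 2&5? no. Sum: 0
Gen 2: crossing 4x5. Both 2&5? no. Sum: 0
Gen 3: crossing 5x4. Both 2&5? no. Sum: 0
Gen 4: crossing 3x4. Both 2&5? no. Sum: 0
Gen 5: crossing 2x1. Both 2&5? no. Sum: 0
Gen 6: crossing 2x4. Both 2&5? no. Sum: 0
Gen 7: crossing 4x2. Both 2&5? no. Sum: 0
Gen 8: crossing 4x3. Both 2&5? no. Sum: 0
Gen 9: crossing 4x5. Both 2&5? no. Sum: 0
Gen 10: crossing 2x3. Both 2&5? no. Sum: 0
Gen 11: crossing 3x2. Both 2&5? no. Sum: 0
Gen 12: crossing 1x2. Both 2&5? no. Sum: 0
Gen 13: crossing 1x3. Both 2&5? no. Sum: 0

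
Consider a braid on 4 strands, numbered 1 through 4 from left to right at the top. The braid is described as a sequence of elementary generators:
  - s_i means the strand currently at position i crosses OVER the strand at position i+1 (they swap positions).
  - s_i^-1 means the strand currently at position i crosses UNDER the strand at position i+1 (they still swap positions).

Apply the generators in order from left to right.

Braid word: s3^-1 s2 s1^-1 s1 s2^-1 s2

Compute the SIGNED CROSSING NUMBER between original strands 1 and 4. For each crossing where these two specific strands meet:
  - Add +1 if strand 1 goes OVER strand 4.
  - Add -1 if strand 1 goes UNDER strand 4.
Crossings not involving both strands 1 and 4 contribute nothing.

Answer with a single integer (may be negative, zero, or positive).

Gen 1: crossing 3x4. Both 1&4? no. Sum: 0
Gen 2: crossing 2x4. Both 1&4? no. Sum: 0
Gen 3: 1 under 4. Both 1&4? yes. Contrib: -1. Sum: -1
Gen 4: 4 over 1. Both 1&4? yes. Contrib: -1. Sum: -2
Gen 5: crossing 4x2. Both 1&4? no. Sum: -2
Gen 6: crossing 2x4. Both 1&4? no. Sum: -2

Answer: -2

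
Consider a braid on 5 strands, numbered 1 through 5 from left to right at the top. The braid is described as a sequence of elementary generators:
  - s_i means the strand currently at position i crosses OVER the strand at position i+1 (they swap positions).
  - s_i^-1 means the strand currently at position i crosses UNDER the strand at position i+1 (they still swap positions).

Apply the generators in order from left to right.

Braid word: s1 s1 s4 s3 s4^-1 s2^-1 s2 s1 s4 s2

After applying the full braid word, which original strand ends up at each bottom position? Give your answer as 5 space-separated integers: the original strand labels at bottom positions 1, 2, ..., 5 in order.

Gen 1 (s1): strand 1 crosses over strand 2. Perm now: [2 1 3 4 5]
Gen 2 (s1): strand 2 crosses over strand 1. Perm now: [1 2 3 4 5]
Gen 3 (s4): strand 4 crosses over strand 5. Perm now: [1 2 3 5 4]
Gen 4 (s3): strand 3 crosses over strand 5. Perm now: [1 2 5 3 4]
Gen 5 (s4^-1): strand 3 crosses under strand 4. Perm now: [1 2 5 4 3]
Gen 6 (s2^-1): strand 2 crosses under strand 5. Perm now: [1 5 2 4 3]
Gen 7 (s2): strand 5 crosses over strand 2. Perm now: [1 2 5 4 3]
Gen 8 (s1): strand 1 crosses over strand 2. Perm now: [2 1 5 4 3]
Gen 9 (s4): strand 4 crosses over strand 3. Perm now: [2 1 5 3 4]
Gen 10 (s2): strand 1 crosses over strand 5. Perm now: [2 5 1 3 4]

Answer: 2 5 1 3 4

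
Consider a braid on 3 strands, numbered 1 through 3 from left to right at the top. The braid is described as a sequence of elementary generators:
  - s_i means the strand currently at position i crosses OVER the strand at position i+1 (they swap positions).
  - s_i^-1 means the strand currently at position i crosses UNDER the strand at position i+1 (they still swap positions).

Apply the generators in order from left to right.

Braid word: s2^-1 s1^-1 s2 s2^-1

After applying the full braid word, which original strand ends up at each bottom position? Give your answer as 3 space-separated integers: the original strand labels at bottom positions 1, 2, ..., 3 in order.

Gen 1 (s2^-1): strand 2 crosses under strand 3. Perm now: [1 3 2]
Gen 2 (s1^-1): strand 1 crosses under strand 3. Perm now: [3 1 2]
Gen 3 (s2): strand 1 crosses over strand 2. Perm now: [3 2 1]
Gen 4 (s2^-1): strand 2 crosses under strand 1. Perm now: [3 1 2]

Answer: 3 1 2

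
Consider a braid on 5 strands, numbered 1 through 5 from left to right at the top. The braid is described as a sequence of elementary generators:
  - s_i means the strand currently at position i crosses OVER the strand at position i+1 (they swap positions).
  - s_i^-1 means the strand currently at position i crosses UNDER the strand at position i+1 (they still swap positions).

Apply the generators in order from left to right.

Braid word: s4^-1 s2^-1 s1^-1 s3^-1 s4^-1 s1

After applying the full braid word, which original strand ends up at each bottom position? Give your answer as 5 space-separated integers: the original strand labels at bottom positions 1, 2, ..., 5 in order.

Gen 1 (s4^-1): strand 4 crosses under strand 5. Perm now: [1 2 3 5 4]
Gen 2 (s2^-1): strand 2 crosses under strand 3. Perm now: [1 3 2 5 4]
Gen 3 (s1^-1): strand 1 crosses under strand 3. Perm now: [3 1 2 5 4]
Gen 4 (s3^-1): strand 2 crosses under strand 5. Perm now: [3 1 5 2 4]
Gen 5 (s4^-1): strand 2 crosses under strand 4. Perm now: [3 1 5 4 2]
Gen 6 (s1): strand 3 crosses over strand 1. Perm now: [1 3 5 4 2]

Answer: 1 3 5 4 2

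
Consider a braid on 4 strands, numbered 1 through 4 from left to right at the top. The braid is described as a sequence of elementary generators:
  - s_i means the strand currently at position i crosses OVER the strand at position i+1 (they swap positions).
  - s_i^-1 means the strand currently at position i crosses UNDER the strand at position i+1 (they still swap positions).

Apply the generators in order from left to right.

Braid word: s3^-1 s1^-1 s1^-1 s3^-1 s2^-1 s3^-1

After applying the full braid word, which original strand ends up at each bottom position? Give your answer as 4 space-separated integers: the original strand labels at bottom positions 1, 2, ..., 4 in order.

Answer: 1 3 4 2

Derivation:
Gen 1 (s3^-1): strand 3 crosses under strand 4. Perm now: [1 2 4 3]
Gen 2 (s1^-1): strand 1 crosses under strand 2. Perm now: [2 1 4 3]
Gen 3 (s1^-1): strand 2 crosses under strand 1. Perm now: [1 2 4 3]
Gen 4 (s3^-1): strand 4 crosses under strand 3. Perm now: [1 2 3 4]
Gen 5 (s2^-1): strand 2 crosses under strand 3. Perm now: [1 3 2 4]
Gen 6 (s3^-1): strand 2 crosses under strand 4. Perm now: [1 3 4 2]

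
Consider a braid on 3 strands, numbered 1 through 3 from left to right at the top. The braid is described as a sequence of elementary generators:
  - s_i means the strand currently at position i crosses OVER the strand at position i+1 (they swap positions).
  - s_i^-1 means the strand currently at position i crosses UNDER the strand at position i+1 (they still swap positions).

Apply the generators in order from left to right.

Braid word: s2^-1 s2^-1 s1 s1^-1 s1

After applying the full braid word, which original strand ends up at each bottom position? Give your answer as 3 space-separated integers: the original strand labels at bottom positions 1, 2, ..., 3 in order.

Answer: 2 1 3

Derivation:
Gen 1 (s2^-1): strand 2 crosses under strand 3. Perm now: [1 3 2]
Gen 2 (s2^-1): strand 3 crosses under strand 2. Perm now: [1 2 3]
Gen 3 (s1): strand 1 crosses over strand 2. Perm now: [2 1 3]
Gen 4 (s1^-1): strand 2 crosses under strand 1. Perm now: [1 2 3]
Gen 5 (s1): strand 1 crosses over strand 2. Perm now: [2 1 3]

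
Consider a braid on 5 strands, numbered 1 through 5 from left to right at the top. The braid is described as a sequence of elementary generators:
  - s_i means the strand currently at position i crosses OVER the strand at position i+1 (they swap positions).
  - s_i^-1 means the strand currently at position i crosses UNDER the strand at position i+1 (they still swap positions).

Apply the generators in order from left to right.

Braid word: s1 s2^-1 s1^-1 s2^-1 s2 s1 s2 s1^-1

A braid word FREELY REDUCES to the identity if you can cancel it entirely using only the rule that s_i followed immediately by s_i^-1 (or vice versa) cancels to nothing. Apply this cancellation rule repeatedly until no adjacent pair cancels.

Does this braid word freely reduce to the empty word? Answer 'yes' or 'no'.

Answer: yes

Derivation:
Gen 1 (s1): push. Stack: [s1]
Gen 2 (s2^-1): push. Stack: [s1 s2^-1]
Gen 3 (s1^-1): push. Stack: [s1 s2^-1 s1^-1]
Gen 4 (s2^-1): push. Stack: [s1 s2^-1 s1^-1 s2^-1]
Gen 5 (s2): cancels prior s2^-1. Stack: [s1 s2^-1 s1^-1]
Gen 6 (s1): cancels prior s1^-1. Stack: [s1 s2^-1]
Gen 7 (s2): cancels prior s2^-1. Stack: [s1]
Gen 8 (s1^-1): cancels prior s1. Stack: []
Reduced word: (empty)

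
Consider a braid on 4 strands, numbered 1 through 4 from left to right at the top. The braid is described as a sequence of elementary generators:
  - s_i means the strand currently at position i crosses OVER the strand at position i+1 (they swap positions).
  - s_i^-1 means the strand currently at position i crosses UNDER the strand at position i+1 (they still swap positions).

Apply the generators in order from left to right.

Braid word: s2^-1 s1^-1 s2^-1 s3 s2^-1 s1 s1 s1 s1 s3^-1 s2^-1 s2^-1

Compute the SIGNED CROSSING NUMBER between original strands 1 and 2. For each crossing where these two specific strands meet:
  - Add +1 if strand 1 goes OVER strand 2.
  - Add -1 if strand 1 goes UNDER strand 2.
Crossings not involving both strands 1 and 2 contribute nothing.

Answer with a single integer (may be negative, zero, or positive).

Gen 1: crossing 2x3. Both 1&2? no. Sum: 0
Gen 2: crossing 1x3. Both 1&2? no. Sum: 0
Gen 3: 1 under 2. Both 1&2? yes. Contrib: -1. Sum: -1
Gen 4: crossing 1x4. Both 1&2? no. Sum: -1
Gen 5: crossing 2x4. Both 1&2? no. Sum: -1
Gen 6: crossing 3x4. Both 1&2? no. Sum: -1
Gen 7: crossing 4x3. Both 1&2? no. Sum: -1
Gen 8: crossing 3x4. Both 1&2? no. Sum: -1
Gen 9: crossing 4x3. Both 1&2? no. Sum: -1
Gen 10: 2 under 1. Both 1&2? yes. Contrib: +1. Sum: 0
Gen 11: crossing 4x1. Both 1&2? no. Sum: 0
Gen 12: crossing 1x4. Both 1&2? no. Sum: 0

Answer: 0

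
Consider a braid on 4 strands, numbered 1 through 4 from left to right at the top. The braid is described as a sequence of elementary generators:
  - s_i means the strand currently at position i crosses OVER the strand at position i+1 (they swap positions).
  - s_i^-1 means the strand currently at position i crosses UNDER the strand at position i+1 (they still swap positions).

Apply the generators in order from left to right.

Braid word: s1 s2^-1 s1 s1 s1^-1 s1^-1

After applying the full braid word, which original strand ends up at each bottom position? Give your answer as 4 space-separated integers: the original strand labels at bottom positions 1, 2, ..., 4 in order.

Answer: 2 3 1 4

Derivation:
Gen 1 (s1): strand 1 crosses over strand 2. Perm now: [2 1 3 4]
Gen 2 (s2^-1): strand 1 crosses under strand 3. Perm now: [2 3 1 4]
Gen 3 (s1): strand 2 crosses over strand 3. Perm now: [3 2 1 4]
Gen 4 (s1): strand 3 crosses over strand 2. Perm now: [2 3 1 4]
Gen 5 (s1^-1): strand 2 crosses under strand 3. Perm now: [3 2 1 4]
Gen 6 (s1^-1): strand 3 crosses under strand 2. Perm now: [2 3 1 4]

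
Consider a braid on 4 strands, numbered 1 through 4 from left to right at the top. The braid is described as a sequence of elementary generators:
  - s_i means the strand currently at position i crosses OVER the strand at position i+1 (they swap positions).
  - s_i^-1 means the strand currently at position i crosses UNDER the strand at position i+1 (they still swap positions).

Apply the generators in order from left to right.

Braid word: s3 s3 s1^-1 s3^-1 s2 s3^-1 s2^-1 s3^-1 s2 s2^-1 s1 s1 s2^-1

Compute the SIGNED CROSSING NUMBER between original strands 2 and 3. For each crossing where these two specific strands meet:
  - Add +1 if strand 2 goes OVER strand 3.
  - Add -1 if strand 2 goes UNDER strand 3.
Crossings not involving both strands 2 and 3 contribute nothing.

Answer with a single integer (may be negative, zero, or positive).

Answer: 0

Derivation:
Gen 1: crossing 3x4. Both 2&3? no. Sum: 0
Gen 2: crossing 4x3. Both 2&3? no. Sum: 0
Gen 3: crossing 1x2. Both 2&3? no. Sum: 0
Gen 4: crossing 3x4. Both 2&3? no. Sum: 0
Gen 5: crossing 1x4. Both 2&3? no. Sum: 0
Gen 6: crossing 1x3. Both 2&3? no. Sum: 0
Gen 7: crossing 4x3. Both 2&3? no. Sum: 0
Gen 8: crossing 4x1. Both 2&3? no. Sum: 0
Gen 9: crossing 3x1. Both 2&3? no. Sum: 0
Gen 10: crossing 1x3. Both 2&3? no. Sum: 0
Gen 11: 2 over 3. Both 2&3? yes. Contrib: +1. Sum: 1
Gen 12: 3 over 2. Both 2&3? yes. Contrib: -1. Sum: 0
Gen 13: crossing 3x1. Both 2&3? no. Sum: 0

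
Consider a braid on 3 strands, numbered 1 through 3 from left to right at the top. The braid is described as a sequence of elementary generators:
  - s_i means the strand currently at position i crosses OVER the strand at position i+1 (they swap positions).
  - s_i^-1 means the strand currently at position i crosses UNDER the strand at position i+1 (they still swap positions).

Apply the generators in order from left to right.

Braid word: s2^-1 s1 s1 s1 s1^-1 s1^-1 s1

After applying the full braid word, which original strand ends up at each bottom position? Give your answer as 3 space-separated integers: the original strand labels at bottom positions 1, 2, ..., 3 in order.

Answer: 1 3 2

Derivation:
Gen 1 (s2^-1): strand 2 crosses under strand 3. Perm now: [1 3 2]
Gen 2 (s1): strand 1 crosses over strand 3. Perm now: [3 1 2]
Gen 3 (s1): strand 3 crosses over strand 1. Perm now: [1 3 2]
Gen 4 (s1): strand 1 crosses over strand 3. Perm now: [3 1 2]
Gen 5 (s1^-1): strand 3 crosses under strand 1. Perm now: [1 3 2]
Gen 6 (s1^-1): strand 1 crosses under strand 3. Perm now: [3 1 2]
Gen 7 (s1): strand 3 crosses over strand 1. Perm now: [1 3 2]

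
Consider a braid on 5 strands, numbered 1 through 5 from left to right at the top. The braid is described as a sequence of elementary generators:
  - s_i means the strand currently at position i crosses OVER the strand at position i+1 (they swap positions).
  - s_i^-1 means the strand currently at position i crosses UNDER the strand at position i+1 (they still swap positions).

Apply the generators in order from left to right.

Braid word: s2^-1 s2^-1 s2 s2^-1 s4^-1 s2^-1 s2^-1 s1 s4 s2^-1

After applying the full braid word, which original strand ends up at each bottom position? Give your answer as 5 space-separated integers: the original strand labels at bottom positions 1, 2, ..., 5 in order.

Gen 1 (s2^-1): strand 2 crosses under strand 3. Perm now: [1 3 2 4 5]
Gen 2 (s2^-1): strand 3 crosses under strand 2. Perm now: [1 2 3 4 5]
Gen 3 (s2): strand 2 crosses over strand 3. Perm now: [1 3 2 4 5]
Gen 4 (s2^-1): strand 3 crosses under strand 2. Perm now: [1 2 3 4 5]
Gen 5 (s4^-1): strand 4 crosses under strand 5. Perm now: [1 2 3 5 4]
Gen 6 (s2^-1): strand 2 crosses under strand 3. Perm now: [1 3 2 5 4]
Gen 7 (s2^-1): strand 3 crosses under strand 2. Perm now: [1 2 3 5 4]
Gen 8 (s1): strand 1 crosses over strand 2. Perm now: [2 1 3 5 4]
Gen 9 (s4): strand 5 crosses over strand 4. Perm now: [2 1 3 4 5]
Gen 10 (s2^-1): strand 1 crosses under strand 3. Perm now: [2 3 1 4 5]

Answer: 2 3 1 4 5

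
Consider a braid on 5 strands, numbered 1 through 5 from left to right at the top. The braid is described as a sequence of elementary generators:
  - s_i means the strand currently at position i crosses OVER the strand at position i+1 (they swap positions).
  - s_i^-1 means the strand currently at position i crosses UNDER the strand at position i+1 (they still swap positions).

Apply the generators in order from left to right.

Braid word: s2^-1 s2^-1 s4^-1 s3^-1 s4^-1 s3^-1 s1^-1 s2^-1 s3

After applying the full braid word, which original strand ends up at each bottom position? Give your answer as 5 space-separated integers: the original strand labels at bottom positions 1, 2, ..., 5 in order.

Answer: 2 4 5 1 3

Derivation:
Gen 1 (s2^-1): strand 2 crosses under strand 3. Perm now: [1 3 2 4 5]
Gen 2 (s2^-1): strand 3 crosses under strand 2. Perm now: [1 2 3 4 5]
Gen 3 (s4^-1): strand 4 crosses under strand 5. Perm now: [1 2 3 5 4]
Gen 4 (s3^-1): strand 3 crosses under strand 5. Perm now: [1 2 5 3 4]
Gen 5 (s4^-1): strand 3 crosses under strand 4. Perm now: [1 2 5 4 3]
Gen 6 (s3^-1): strand 5 crosses under strand 4. Perm now: [1 2 4 5 3]
Gen 7 (s1^-1): strand 1 crosses under strand 2. Perm now: [2 1 4 5 3]
Gen 8 (s2^-1): strand 1 crosses under strand 4. Perm now: [2 4 1 5 3]
Gen 9 (s3): strand 1 crosses over strand 5. Perm now: [2 4 5 1 3]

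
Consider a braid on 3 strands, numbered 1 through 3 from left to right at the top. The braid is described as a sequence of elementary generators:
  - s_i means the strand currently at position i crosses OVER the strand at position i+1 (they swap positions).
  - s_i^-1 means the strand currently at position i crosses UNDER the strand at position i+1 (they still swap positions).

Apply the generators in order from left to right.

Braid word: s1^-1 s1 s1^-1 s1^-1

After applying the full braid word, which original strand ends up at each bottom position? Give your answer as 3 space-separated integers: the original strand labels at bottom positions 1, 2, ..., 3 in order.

Gen 1 (s1^-1): strand 1 crosses under strand 2. Perm now: [2 1 3]
Gen 2 (s1): strand 2 crosses over strand 1. Perm now: [1 2 3]
Gen 3 (s1^-1): strand 1 crosses under strand 2. Perm now: [2 1 3]
Gen 4 (s1^-1): strand 2 crosses under strand 1. Perm now: [1 2 3]

Answer: 1 2 3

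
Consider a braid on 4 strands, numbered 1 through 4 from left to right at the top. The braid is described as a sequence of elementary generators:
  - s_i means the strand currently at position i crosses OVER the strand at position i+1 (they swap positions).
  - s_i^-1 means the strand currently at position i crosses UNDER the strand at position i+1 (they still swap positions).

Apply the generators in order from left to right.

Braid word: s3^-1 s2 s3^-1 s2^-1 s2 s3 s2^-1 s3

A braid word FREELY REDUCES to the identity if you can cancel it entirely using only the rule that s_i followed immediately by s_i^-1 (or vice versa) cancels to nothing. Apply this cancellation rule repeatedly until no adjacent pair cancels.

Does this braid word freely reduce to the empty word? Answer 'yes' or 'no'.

Answer: yes

Derivation:
Gen 1 (s3^-1): push. Stack: [s3^-1]
Gen 2 (s2): push. Stack: [s3^-1 s2]
Gen 3 (s3^-1): push. Stack: [s3^-1 s2 s3^-1]
Gen 4 (s2^-1): push. Stack: [s3^-1 s2 s3^-1 s2^-1]
Gen 5 (s2): cancels prior s2^-1. Stack: [s3^-1 s2 s3^-1]
Gen 6 (s3): cancels prior s3^-1. Stack: [s3^-1 s2]
Gen 7 (s2^-1): cancels prior s2. Stack: [s3^-1]
Gen 8 (s3): cancels prior s3^-1. Stack: []
Reduced word: (empty)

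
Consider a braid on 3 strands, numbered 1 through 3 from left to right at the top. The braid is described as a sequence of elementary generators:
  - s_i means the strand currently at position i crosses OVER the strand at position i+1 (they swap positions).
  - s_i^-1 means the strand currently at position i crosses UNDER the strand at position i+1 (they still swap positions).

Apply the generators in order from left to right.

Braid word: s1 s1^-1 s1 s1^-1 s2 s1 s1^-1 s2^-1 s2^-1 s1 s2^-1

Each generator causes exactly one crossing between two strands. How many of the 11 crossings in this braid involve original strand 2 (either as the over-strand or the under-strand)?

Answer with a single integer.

Gen 1: crossing 1x2. Involves strand 2? yes. Count so far: 1
Gen 2: crossing 2x1. Involves strand 2? yes. Count so far: 2
Gen 3: crossing 1x2. Involves strand 2? yes. Count so far: 3
Gen 4: crossing 2x1. Involves strand 2? yes. Count so far: 4
Gen 5: crossing 2x3. Involves strand 2? yes. Count so far: 5
Gen 6: crossing 1x3. Involves strand 2? no. Count so far: 5
Gen 7: crossing 3x1. Involves strand 2? no. Count so far: 5
Gen 8: crossing 3x2. Involves strand 2? yes. Count so far: 6
Gen 9: crossing 2x3. Involves strand 2? yes. Count so far: 7
Gen 10: crossing 1x3. Involves strand 2? no. Count so far: 7
Gen 11: crossing 1x2. Involves strand 2? yes. Count so far: 8

Answer: 8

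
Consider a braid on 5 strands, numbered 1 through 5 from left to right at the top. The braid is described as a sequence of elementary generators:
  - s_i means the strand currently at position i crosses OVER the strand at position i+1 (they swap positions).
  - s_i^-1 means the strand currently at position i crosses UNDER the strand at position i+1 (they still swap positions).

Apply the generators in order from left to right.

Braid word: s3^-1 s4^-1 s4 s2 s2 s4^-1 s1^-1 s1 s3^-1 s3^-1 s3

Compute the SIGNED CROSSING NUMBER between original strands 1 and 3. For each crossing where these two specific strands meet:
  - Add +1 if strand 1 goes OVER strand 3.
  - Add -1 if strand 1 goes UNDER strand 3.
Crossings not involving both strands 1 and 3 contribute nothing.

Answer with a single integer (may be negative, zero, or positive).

Gen 1: crossing 3x4. Both 1&3? no. Sum: 0
Gen 2: crossing 3x5. Both 1&3? no. Sum: 0
Gen 3: crossing 5x3. Both 1&3? no. Sum: 0
Gen 4: crossing 2x4. Both 1&3? no. Sum: 0
Gen 5: crossing 4x2. Both 1&3? no. Sum: 0
Gen 6: crossing 3x5. Both 1&3? no. Sum: 0
Gen 7: crossing 1x2. Both 1&3? no. Sum: 0
Gen 8: crossing 2x1. Both 1&3? no. Sum: 0
Gen 9: crossing 4x5. Both 1&3? no. Sum: 0
Gen 10: crossing 5x4. Both 1&3? no. Sum: 0
Gen 11: crossing 4x5. Both 1&3? no. Sum: 0

Answer: 0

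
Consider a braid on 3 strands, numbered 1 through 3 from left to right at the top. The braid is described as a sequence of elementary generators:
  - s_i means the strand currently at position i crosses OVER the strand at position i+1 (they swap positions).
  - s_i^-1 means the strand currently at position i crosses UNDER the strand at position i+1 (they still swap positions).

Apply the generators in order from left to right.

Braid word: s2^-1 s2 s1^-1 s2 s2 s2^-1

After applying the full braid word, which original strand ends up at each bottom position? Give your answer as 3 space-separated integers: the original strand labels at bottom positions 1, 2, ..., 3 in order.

Gen 1 (s2^-1): strand 2 crosses under strand 3. Perm now: [1 3 2]
Gen 2 (s2): strand 3 crosses over strand 2. Perm now: [1 2 3]
Gen 3 (s1^-1): strand 1 crosses under strand 2. Perm now: [2 1 3]
Gen 4 (s2): strand 1 crosses over strand 3. Perm now: [2 3 1]
Gen 5 (s2): strand 3 crosses over strand 1. Perm now: [2 1 3]
Gen 6 (s2^-1): strand 1 crosses under strand 3. Perm now: [2 3 1]

Answer: 2 3 1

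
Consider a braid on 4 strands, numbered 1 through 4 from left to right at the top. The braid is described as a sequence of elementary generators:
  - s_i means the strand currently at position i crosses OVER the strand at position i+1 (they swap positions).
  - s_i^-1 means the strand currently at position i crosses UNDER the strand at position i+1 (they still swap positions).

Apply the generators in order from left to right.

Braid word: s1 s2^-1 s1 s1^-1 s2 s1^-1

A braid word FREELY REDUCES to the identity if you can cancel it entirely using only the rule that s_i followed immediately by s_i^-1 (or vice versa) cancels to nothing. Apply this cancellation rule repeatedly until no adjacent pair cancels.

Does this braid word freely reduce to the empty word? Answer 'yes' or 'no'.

Answer: yes

Derivation:
Gen 1 (s1): push. Stack: [s1]
Gen 2 (s2^-1): push. Stack: [s1 s2^-1]
Gen 3 (s1): push. Stack: [s1 s2^-1 s1]
Gen 4 (s1^-1): cancels prior s1. Stack: [s1 s2^-1]
Gen 5 (s2): cancels prior s2^-1. Stack: [s1]
Gen 6 (s1^-1): cancels prior s1. Stack: []
Reduced word: (empty)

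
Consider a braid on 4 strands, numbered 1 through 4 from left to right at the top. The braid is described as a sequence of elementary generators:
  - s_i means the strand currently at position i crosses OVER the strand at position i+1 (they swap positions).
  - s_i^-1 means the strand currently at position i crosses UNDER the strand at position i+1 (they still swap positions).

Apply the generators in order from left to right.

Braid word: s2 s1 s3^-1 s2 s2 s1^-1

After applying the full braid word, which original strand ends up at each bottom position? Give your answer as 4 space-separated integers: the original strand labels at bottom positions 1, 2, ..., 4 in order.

Answer: 1 3 4 2

Derivation:
Gen 1 (s2): strand 2 crosses over strand 3. Perm now: [1 3 2 4]
Gen 2 (s1): strand 1 crosses over strand 3. Perm now: [3 1 2 4]
Gen 3 (s3^-1): strand 2 crosses under strand 4. Perm now: [3 1 4 2]
Gen 4 (s2): strand 1 crosses over strand 4. Perm now: [3 4 1 2]
Gen 5 (s2): strand 4 crosses over strand 1. Perm now: [3 1 4 2]
Gen 6 (s1^-1): strand 3 crosses under strand 1. Perm now: [1 3 4 2]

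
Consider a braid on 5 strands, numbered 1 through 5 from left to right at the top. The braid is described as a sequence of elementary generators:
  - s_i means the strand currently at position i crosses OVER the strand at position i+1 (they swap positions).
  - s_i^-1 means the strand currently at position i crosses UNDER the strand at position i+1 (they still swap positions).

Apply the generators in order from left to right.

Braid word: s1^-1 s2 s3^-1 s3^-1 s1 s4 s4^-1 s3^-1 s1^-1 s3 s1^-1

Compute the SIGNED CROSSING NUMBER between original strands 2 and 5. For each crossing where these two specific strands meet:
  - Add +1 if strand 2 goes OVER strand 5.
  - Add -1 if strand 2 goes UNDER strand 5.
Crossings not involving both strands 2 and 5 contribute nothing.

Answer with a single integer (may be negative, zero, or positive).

Answer: 0

Derivation:
Gen 1: crossing 1x2. Both 2&5? no. Sum: 0
Gen 2: crossing 1x3. Both 2&5? no. Sum: 0
Gen 3: crossing 1x4. Both 2&5? no. Sum: 0
Gen 4: crossing 4x1. Both 2&5? no. Sum: 0
Gen 5: crossing 2x3. Both 2&5? no. Sum: 0
Gen 6: crossing 4x5. Both 2&5? no. Sum: 0
Gen 7: crossing 5x4. Both 2&5? no. Sum: 0
Gen 8: crossing 1x4. Both 2&5? no. Sum: 0
Gen 9: crossing 3x2. Both 2&5? no. Sum: 0
Gen 10: crossing 4x1. Both 2&5? no. Sum: 0
Gen 11: crossing 2x3. Both 2&5? no. Sum: 0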